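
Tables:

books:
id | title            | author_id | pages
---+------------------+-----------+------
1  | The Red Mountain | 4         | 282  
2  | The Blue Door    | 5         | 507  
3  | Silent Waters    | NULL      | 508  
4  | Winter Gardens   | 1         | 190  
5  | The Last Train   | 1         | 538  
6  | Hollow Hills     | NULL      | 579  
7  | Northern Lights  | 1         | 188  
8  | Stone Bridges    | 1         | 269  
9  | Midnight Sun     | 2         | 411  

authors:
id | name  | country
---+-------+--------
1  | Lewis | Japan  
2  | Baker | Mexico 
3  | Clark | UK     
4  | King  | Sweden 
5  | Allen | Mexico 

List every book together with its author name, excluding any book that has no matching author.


INNER JOIN keeps only books rows whose author_id matches an id in authors. Walk through each book:
  - book 1 (The Red Mountain): author_id=4 -> matches King
  - book 2 (The Blue Door): author_id=5 -> matches Allen
  - book 3 (Silent Waters): author_id=NULL, no match -> dropped
  - book 4 (Winter Gardens): author_id=1 -> matches Lewis
  - book 5 (The Last Train): author_id=1 -> matches Lewis
  - book 6 (Hollow Hills): author_id=NULL, no match -> dropped
  - book 7 (Northern Lights): author_id=1 -> matches Lewis
  - book 8 (Stone Bridges): author_id=1 -> matches Lewis
  - book 9 (Midnight Sun): author_id=2 -> matches Baker
So 2 of 9 rows are dropped.

SQL:
SELECT a.title, b.name AS author
FROM books a
INNER JOIN authors b ON a.author_id = b.id

Result:
title            | author
-----------------+-------
The Red Mountain | King  
The Blue Door    | Allen 
Winter Gardens   | Lewis 
The Last Train   | Lewis 
Northern Lights  | Lewis 
Stone Bridges    | Lewis 
Midnight Sun     | Baker 


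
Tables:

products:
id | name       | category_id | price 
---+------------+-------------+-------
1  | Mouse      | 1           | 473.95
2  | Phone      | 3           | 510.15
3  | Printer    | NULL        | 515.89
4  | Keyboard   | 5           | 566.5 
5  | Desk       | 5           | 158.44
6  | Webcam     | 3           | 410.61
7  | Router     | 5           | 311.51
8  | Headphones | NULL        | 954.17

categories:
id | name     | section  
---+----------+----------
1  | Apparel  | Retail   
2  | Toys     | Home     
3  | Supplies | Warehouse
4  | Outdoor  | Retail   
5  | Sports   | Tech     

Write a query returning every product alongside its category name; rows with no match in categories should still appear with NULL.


LEFT JOIN keeps every row from products (the left table); where category_id has no match in categories, the category columns become NULL. Walk through each product:
  - product 1 (Mouse): category_id=1 -> matches Apparel
  - product 2 (Phone): category_id=3 -> matches Supplies
  - product 3 (Printer): category_id=NULL, no match -> kept with NULL
  - product 4 (Keyboard): category_id=5 -> matches Sports
  - product 5 (Desk): category_id=5 -> matches Sports
  - product 6 (Webcam): category_id=3 -> matches Supplies
  - product 7 (Router): category_id=5 -> matches Sports
  - product 8 (Headphones): category_id=NULL, no match -> kept with NULL
All 8 rows appear; 2 have NULL category.

SQL:
SELECT a.name, b.name AS category
FROM products a
LEFT JOIN categories b ON a.category_id = b.id

Result:
name       | category
-----------+---------
Mouse      | Apparel 
Phone      | Supplies
Printer    | NULL    
Keyboard   | Sports  
Desk       | Sports  
Webcam     | Supplies
Router     | Sports  
Headphones | NULL    


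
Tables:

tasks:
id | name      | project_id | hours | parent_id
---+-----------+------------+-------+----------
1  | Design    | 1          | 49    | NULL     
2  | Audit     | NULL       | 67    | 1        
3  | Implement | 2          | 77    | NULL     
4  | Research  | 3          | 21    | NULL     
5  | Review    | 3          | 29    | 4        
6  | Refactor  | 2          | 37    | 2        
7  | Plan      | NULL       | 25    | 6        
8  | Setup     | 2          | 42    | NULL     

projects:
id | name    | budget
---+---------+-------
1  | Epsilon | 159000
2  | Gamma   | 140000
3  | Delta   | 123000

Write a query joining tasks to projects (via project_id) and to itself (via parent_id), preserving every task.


Two LEFT JOINs from the same base table tasks: one to projects via project_id, one to tasks itself via parent_id. Both are LEFT so every task is preserved.
Match against projects:
  - task 1 (Design): project_id=1 -> matches Epsilon
  - task 2 (Audit): project_id=NULL, no match -> kept with NULL
  - task 3 (Implement): project_id=2 -> matches Gamma
  - task 4 (Research): project_id=3 -> matches Delta
  - task 5 (Review): project_id=3 -> matches Delta
  - task 6 (Refactor): project_id=2 -> matches Gamma
  - task 7 (Plan): project_id=NULL, no match -> kept with NULL
  - task 8 (Setup): project_id=2 -> matches Gamma
Match against tasks (self):
  - task 1 (Design): parent_id=NULL -> NULL
  - task 2 (Audit): parent_id=1 -> Design
  - task 3 (Implement): parent_id=NULL -> NULL
  - task 4 (Research): parent_id=NULL -> NULL
  - task 5 (Review): parent_id=4 -> Research
  - task 6 (Refactor): parent_id=2 -> Audit
  - task 7 (Plan): parent_id=6 -> Refactor
  - task 8 (Setup): parent_id=NULL -> NULL

SQL:
SELECT a.name, b.name AS project, c.name AS parent
FROM tasks a
LEFT JOIN projects b ON a.project_id = b.id
LEFT JOIN tasks c ON a.parent_id = c.id

Result:
name      | project | parent  
----------+---------+---------
Design    | Epsilon | NULL    
Audit     | NULL    | Design  
Implement | Gamma   | NULL    
Research  | Delta   | NULL    
Review    | Delta   | Research
Refactor  | Gamma   | Audit   
Plan      | NULL    | Refactor
Setup     | Gamma   | NULL    


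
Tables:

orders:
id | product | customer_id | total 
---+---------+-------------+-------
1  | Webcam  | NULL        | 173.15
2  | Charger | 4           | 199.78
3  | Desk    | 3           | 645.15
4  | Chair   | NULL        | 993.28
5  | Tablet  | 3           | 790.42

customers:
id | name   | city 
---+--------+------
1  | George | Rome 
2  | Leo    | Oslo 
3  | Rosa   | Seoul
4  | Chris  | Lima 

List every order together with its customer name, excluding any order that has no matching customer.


INNER JOIN keeps only orders rows whose customer_id matches an id in customers. Walk through each order:
  - order 1 (Webcam): customer_id=NULL, no match -> dropped
  - order 2 (Charger): customer_id=4 -> matches Chris
  - order 3 (Desk): customer_id=3 -> matches Rosa
  - order 4 (Chair): customer_id=NULL, no match -> dropped
  - order 5 (Tablet): customer_id=3 -> matches Rosa
So 2 of 5 rows are dropped.

SQL:
SELECT a.product, b.name AS customer
FROM orders a
INNER JOIN customers b ON a.customer_id = b.id

Result:
product | customer
--------+---------
Charger | Chris   
Desk    | Rosa    
Tablet  | Rosa    


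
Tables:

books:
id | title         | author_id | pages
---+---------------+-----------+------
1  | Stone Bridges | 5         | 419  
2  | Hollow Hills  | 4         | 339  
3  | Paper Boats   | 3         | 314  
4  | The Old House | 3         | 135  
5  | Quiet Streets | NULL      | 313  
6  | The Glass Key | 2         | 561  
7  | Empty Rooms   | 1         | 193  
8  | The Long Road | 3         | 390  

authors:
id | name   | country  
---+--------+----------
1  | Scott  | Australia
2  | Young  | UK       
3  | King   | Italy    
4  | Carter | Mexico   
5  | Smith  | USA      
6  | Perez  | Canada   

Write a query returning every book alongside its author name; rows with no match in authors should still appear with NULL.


LEFT JOIN keeps every row from books (the left table); where author_id has no match in authors, the author columns become NULL. Walk through each book:
  - book 1 (Stone Bridges): author_id=5 -> matches Smith
  - book 2 (Hollow Hills): author_id=4 -> matches Carter
  - book 3 (Paper Boats): author_id=3 -> matches King
  - book 4 (The Old House): author_id=3 -> matches King
  - book 5 (Quiet Streets): author_id=NULL, no match -> kept with NULL
  - book 6 (The Glass Key): author_id=2 -> matches Young
  - book 7 (Empty Rooms): author_id=1 -> matches Scott
  - book 8 (The Long Road): author_id=3 -> matches King
All 8 rows appear; 1 has NULL author.

SQL:
SELECT a.title, b.name AS author
FROM books a
LEFT JOIN authors b ON a.author_id = b.id

Result:
title         | author
--------------+-------
Stone Bridges | Smith 
Hollow Hills  | Carter
Paper Boats   | King  
The Old House | King  
Quiet Streets | NULL  
The Glass Key | Young 
Empty Rooms   | Scott 
The Long Road | King  


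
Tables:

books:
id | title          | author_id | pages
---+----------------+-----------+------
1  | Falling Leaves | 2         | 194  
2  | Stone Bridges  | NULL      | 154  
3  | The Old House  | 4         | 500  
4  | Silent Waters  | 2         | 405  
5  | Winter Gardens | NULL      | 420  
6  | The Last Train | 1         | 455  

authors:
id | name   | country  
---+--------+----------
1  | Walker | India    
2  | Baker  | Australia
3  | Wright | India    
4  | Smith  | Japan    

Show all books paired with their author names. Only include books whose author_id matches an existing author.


INNER JOIN keeps only books rows whose author_id matches an id in authors. Walk through each book:
  - book 1 (Falling Leaves): author_id=2 -> matches Baker
  - book 2 (Stone Bridges): author_id=NULL, no match -> dropped
  - book 3 (The Old House): author_id=4 -> matches Smith
  - book 4 (Silent Waters): author_id=2 -> matches Baker
  - book 5 (Winter Gardens): author_id=NULL, no match -> dropped
  - book 6 (The Last Train): author_id=1 -> matches Walker
So 2 of 6 rows are dropped.

SQL:
SELECT a.title, b.name AS author
FROM books a
INNER JOIN authors b ON a.author_id = b.id

Result:
title          | author
---------------+-------
Falling Leaves | Baker 
The Old House  | Smith 
Silent Waters  | Baker 
The Last Train | Walker


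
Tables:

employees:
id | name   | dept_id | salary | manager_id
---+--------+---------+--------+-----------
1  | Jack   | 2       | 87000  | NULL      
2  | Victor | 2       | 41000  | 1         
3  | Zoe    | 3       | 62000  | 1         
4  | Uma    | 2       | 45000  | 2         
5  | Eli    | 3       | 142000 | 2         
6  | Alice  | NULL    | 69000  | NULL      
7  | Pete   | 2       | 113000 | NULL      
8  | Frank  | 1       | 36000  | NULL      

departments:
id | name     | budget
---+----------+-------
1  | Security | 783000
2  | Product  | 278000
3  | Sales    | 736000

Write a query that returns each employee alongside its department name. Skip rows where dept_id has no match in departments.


INNER JOIN keeps only employees rows whose dept_id matches an id in departments. Walk through each employee:
  - employee 1 (Jack): dept_id=2 -> matches Product
  - employee 2 (Victor): dept_id=2 -> matches Product
  - employee 3 (Zoe): dept_id=3 -> matches Sales
  - employee 4 (Uma): dept_id=2 -> matches Product
  - employee 5 (Eli): dept_id=3 -> matches Sales
  - employee 6 (Alice): dept_id=NULL, no match -> dropped
  - employee 7 (Pete): dept_id=2 -> matches Product
  - employee 8 (Frank): dept_id=1 -> matches Security
So 1 of 8 rows is dropped.

SQL:
SELECT a.name, b.name AS department
FROM employees a
INNER JOIN departments b ON a.dept_id = b.id

Result:
name   | department
-------+-----------
Jack   | Product   
Victor | Product   
Zoe    | Sales     
Uma    | Product   
Eli    | Sales     
Pete   | Product   
Frank  | Security  


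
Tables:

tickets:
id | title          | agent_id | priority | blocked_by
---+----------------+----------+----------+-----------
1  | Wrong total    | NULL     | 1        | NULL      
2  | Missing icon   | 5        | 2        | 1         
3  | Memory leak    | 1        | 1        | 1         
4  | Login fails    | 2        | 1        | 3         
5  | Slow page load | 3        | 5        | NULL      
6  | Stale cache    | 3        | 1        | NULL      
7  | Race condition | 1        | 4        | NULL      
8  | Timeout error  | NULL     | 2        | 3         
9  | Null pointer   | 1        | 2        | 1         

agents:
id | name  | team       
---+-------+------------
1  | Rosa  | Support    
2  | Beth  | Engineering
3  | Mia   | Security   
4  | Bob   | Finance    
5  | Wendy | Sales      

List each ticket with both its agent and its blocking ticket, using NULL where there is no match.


Two LEFT JOINs from the same base table tickets: one to agents via agent_id, one to tickets itself via blocked_by. Both are LEFT so every ticket is preserved.
Match against agents:
  - ticket 1 (Wrong total): agent_id=NULL, no match -> kept with NULL
  - ticket 2 (Missing icon): agent_id=5 -> matches Wendy
  - ticket 3 (Memory leak): agent_id=1 -> matches Rosa
  - ticket 4 (Login fails): agent_id=2 -> matches Beth
  - ticket 5 (Slow page load): agent_id=3 -> matches Mia
  - ticket 6 (Stale cache): agent_id=3 -> matches Mia
  - ticket 7 (Race condition): agent_id=1 -> matches Rosa
  - ticket 8 (Timeout error): agent_id=NULL, no match -> kept with NULL
  - ticket 9 (Null pointer): agent_id=1 -> matches Rosa
Match against tickets (self):
  - ticket 1 (Wrong total): blocked_by=NULL -> NULL
  - ticket 2 (Missing icon): blocked_by=1 -> Wrong total
  - ticket 3 (Memory leak): blocked_by=1 -> Wrong total
  - ticket 4 (Login fails): blocked_by=3 -> Memory leak
  - ticket 5 (Slow page load): blocked_by=NULL -> NULL
  - ticket 6 (Stale cache): blocked_by=NULL -> NULL
  - ticket 7 (Race condition): blocked_by=NULL -> NULL
  - ticket 8 (Timeout error): blocked_by=3 -> Memory leak
  - ticket 9 (Null pointer): blocked_by=1 -> Wrong total

SQL:
SELECT a.title, b.name AS agent, c.title AS blocked_by
FROM tickets a
LEFT JOIN agents b ON a.agent_id = b.id
LEFT JOIN tickets c ON a.blocked_by = c.id

Result:
title          | agent | blocked_by 
---------------+-------+------------
Wrong total    | NULL  | NULL       
Missing icon   | Wendy | Wrong total
Memory leak    | Rosa  | Wrong total
Login fails    | Beth  | Memory leak
Slow page load | Mia   | NULL       
Stale cache    | Mia   | NULL       
Race condition | Rosa  | NULL       
Timeout error  | NULL  | Memory leak
Null pointer   | Rosa  | Wrong total


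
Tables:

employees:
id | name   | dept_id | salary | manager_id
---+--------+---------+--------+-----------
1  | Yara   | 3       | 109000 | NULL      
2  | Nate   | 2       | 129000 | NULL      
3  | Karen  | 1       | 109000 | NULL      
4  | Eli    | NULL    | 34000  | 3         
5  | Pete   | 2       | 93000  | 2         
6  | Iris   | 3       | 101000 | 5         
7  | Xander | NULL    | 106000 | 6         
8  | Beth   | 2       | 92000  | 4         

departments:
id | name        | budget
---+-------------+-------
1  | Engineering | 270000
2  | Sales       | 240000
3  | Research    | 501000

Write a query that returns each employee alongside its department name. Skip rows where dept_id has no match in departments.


INNER JOIN keeps only employees rows whose dept_id matches an id in departments. Walk through each employee:
  - employee 1 (Yara): dept_id=3 -> matches Research
  - employee 2 (Nate): dept_id=2 -> matches Sales
  - employee 3 (Karen): dept_id=1 -> matches Engineering
  - employee 4 (Eli): dept_id=NULL, no match -> dropped
  - employee 5 (Pete): dept_id=2 -> matches Sales
  - employee 6 (Iris): dept_id=3 -> matches Research
  - employee 7 (Xander): dept_id=NULL, no match -> dropped
  - employee 8 (Beth): dept_id=2 -> matches Sales
So 2 of 8 rows are dropped.

SQL:
SELECT a.name, b.name AS department
FROM employees a
INNER JOIN departments b ON a.dept_id = b.id

Result:
name  | department 
------+------------
Yara  | Research   
Nate  | Sales      
Karen | Engineering
Pete  | Sales      
Iris  | Research   
Beth  | Sales      


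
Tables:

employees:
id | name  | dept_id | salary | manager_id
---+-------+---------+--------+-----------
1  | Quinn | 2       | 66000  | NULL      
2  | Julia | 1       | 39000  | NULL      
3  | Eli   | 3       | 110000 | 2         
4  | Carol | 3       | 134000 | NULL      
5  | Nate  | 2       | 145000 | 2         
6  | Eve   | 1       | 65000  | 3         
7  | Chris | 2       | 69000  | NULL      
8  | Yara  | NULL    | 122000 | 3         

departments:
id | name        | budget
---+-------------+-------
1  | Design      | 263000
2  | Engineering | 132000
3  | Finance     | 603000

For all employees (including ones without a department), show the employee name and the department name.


LEFT JOIN keeps every row from employees (the left table); where dept_id has no match in departments, the department columns become NULL. Walk through each employee:
  - employee 1 (Quinn): dept_id=2 -> matches Engineering
  - employee 2 (Julia): dept_id=1 -> matches Design
  - employee 3 (Eli): dept_id=3 -> matches Finance
  - employee 4 (Carol): dept_id=3 -> matches Finance
  - employee 5 (Nate): dept_id=2 -> matches Engineering
  - employee 6 (Eve): dept_id=1 -> matches Design
  - employee 7 (Chris): dept_id=2 -> matches Engineering
  - employee 8 (Yara): dept_id=NULL, no match -> kept with NULL
All 8 rows appear; 1 has NULL department.

SQL:
SELECT a.name, b.name AS department
FROM employees a
LEFT JOIN departments b ON a.dept_id = b.id

Result:
name  | department 
------+------------
Quinn | Engineering
Julia | Design     
Eli   | Finance    
Carol | Finance    
Nate  | Engineering
Eve   | Design     
Chris | Engineering
Yara  | NULL       


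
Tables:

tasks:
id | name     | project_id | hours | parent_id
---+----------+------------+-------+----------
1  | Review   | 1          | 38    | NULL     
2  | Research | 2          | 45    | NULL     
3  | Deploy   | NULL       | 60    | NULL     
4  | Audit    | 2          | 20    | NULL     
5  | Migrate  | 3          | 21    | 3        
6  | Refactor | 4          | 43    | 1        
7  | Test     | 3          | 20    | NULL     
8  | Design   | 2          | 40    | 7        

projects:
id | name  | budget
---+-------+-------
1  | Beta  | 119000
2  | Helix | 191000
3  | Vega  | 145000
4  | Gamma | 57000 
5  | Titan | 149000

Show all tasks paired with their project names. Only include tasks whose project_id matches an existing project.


INNER JOIN keeps only tasks rows whose project_id matches an id in projects. Walk through each task:
  - task 1 (Review): project_id=1 -> matches Beta
  - task 2 (Research): project_id=2 -> matches Helix
  - task 3 (Deploy): project_id=NULL, no match -> dropped
  - task 4 (Audit): project_id=2 -> matches Helix
  - task 5 (Migrate): project_id=3 -> matches Vega
  - task 6 (Refactor): project_id=4 -> matches Gamma
  - task 7 (Test): project_id=3 -> matches Vega
  - task 8 (Design): project_id=2 -> matches Helix
So 1 of 8 rows is dropped.

SQL:
SELECT a.name, b.name AS project
FROM tasks a
INNER JOIN projects b ON a.project_id = b.id

Result:
name     | project
---------+--------
Review   | Beta   
Research | Helix  
Audit    | Helix  
Migrate  | Vega   
Refactor | Gamma  
Test     | Vega   
Design   | Helix  


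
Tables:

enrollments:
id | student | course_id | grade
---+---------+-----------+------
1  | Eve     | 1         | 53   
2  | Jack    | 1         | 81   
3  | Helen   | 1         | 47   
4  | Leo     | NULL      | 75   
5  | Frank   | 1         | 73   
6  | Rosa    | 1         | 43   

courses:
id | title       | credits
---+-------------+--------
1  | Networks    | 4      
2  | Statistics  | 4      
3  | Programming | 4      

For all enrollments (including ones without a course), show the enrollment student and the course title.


LEFT JOIN keeps every row from enrollments (the left table); where course_id has no match in courses, the course columns become NULL. Walk through each enrollment:
  - enrollment 1 (Eve): course_id=1 -> matches Networks
  - enrollment 2 (Jack): course_id=1 -> matches Networks
  - enrollment 3 (Helen): course_id=1 -> matches Networks
  - enrollment 4 (Leo): course_id=NULL, no match -> kept with NULL
  - enrollment 5 (Frank): course_id=1 -> matches Networks
  - enrollment 6 (Rosa): course_id=1 -> matches Networks
All 6 rows appear; 1 has NULL course.

SQL:
SELECT a.student, b.title AS course
FROM enrollments a
LEFT JOIN courses b ON a.course_id = b.id

Result:
student | course  
--------+---------
Eve     | Networks
Jack    | Networks
Helen   | Networks
Leo     | NULL    
Frank   | Networks
Rosa    | Networks


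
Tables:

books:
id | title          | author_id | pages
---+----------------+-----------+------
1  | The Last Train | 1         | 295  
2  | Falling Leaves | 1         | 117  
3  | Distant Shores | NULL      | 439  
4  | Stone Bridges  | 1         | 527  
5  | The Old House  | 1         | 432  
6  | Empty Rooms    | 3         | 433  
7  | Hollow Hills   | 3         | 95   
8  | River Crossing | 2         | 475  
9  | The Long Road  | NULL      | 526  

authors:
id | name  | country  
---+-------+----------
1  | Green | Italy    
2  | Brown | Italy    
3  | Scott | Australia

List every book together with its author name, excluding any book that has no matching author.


INNER JOIN keeps only books rows whose author_id matches an id in authors. Walk through each book:
  - book 1 (The Last Train): author_id=1 -> matches Green
  - book 2 (Falling Leaves): author_id=1 -> matches Green
  - book 3 (Distant Shores): author_id=NULL, no match -> dropped
  - book 4 (Stone Bridges): author_id=1 -> matches Green
  - book 5 (The Old House): author_id=1 -> matches Green
  - book 6 (Empty Rooms): author_id=3 -> matches Scott
  - book 7 (Hollow Hills): author_id=3 -> matches Scott
  - book 8 (River Crossing): author_id=2 -> matches Brown
  - book 9 (The Long Road): author_id=NULL, no match -> dropped
So 2 of 9 rows are dropped.

SQL:
SELECT a.title, b.name AS author
FROM books a
INNER JOIN authors b ON a.author_id = b.id

Result:
title          | author
---------------+-------
The Last Train | Green 
Falling Leaves | Green 
Stone Bridges  | Green 
The Old House  | Green 
Empty Rooms    | Scott 
Hollow Hills   | Scott 
River Crossing | Brown 


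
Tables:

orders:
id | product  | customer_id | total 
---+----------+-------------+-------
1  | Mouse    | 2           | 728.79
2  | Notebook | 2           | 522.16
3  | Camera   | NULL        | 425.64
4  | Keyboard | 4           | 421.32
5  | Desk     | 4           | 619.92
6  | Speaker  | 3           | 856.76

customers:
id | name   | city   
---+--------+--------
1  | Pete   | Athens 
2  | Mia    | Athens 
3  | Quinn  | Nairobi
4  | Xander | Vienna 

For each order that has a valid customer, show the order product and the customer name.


INNER JOIN keeps only orders rows whose customer_id matches an id in customers. Walk through each order:
  - order 1 (Mouse): customer_id=2 -> matches Mia
  - order 2 (Notebook): customer_id=2 -> matches Mia
  - order 3 (Camera): customer_id=NULL, no match -> dropped
  - order 4 (Keyboard): customer_id=4 -> matches Xander
  - order 5 (Desk): customer_id=4 -> matches Xander
  - order 6 (Speaker): customer_id=3 -> matches Quinn
So 1 of 6 rows is dropped.

SQL:
SELECT a.product, b.name AS customer
FROM orders a
INNER JOIN customers b ON a.customer_id = b.id

Result:
product  | customer
---------+---------
Mouse    | Mia     
Notebook | Mia     
Keyboard | Xander  
Desk     | Xander  
Speaker  | Quinn   


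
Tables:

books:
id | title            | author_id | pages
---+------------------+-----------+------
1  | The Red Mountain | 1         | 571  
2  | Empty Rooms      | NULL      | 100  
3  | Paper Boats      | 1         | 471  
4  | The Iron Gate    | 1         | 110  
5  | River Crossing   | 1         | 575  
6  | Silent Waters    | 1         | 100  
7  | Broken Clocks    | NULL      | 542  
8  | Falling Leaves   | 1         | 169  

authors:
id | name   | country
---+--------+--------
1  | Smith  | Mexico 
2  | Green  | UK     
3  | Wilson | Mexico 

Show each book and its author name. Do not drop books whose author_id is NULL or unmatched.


LEFT JOIN keeps every row from books (the left table); where author_id has no match in authors, the author columns become NULL. Walk through each book:
  - book 1 (The Red Mountain): author_id=1 -> matches Smith
  - book 2 (Empty Rooms): author_id=NULL, no match -> kept with NULL
  - book 3 (Paper Boats): author_id=1 -> matches Smith
  - book 4 (The Iron Gate): author_id=1 -> matches Smith
  - book 5 (River Crossing): author_id=1 -> matches Smith
  - book 6 (Silent Waters): author_id=1 -> matches Smith
  - book 7 (Broken Clocks): author_id=NULL, no match -> kept with NULL
  - book 8 (Falling Leaves): author_id=1 -> matches Smith
All 8 rows appear; 2 have NULL author.

SQL:
SELECT a.title, b.name AS author
FROM books a
LEFT JOIN authors b ON a.author_id = b.id

Result:
title            | author
-----------------+-------
The Red Mountain | Smith 
Empty Rooms      | NULL  
Paper Boats      | Smith 
The Iron Gate    | Smith 
River Crossing   | Smith 
Silent Waters    | Smith 
Broken Clocks    | NULL  
Falling Leaves   | Smith 


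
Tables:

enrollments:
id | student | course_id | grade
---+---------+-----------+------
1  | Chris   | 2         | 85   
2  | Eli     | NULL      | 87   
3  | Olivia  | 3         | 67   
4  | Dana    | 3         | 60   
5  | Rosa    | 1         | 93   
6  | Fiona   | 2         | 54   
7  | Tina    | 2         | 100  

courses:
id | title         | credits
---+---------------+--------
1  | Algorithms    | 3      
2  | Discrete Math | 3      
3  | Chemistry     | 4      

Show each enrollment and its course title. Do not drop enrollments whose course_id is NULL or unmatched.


LEFT JOIN keeps every row from enrollments (the left table); where course_id has no match in courses, the course columns become NULL. Walk through each enrollment:
  - enrollment 1 (Chris): course_id=2 -> matches Discrete Math
  - enrollment 2 (Eli): course_id=NULL, no match -> kept with NULL
  - enrollment 3 (Olivia): course_id=3 -> matches Chemistry
  - enrollment 4 (Dana): course_id=3 -> matches Chemistry
  - enrollment 5 (Rosa): course_id=1 -> matches Algorithms
  - enrollment 6 (Fiona): course_id=2 -> matches Discrete Math
  - enrollment 7 (Tina): course_id=2 -> matches Discrete Math
All 7 rows appear; 1 has NULL course.

SQL:
SELECT a.student, b.title AS course
FROM enrollments a
LEFT JOIN courses b ON a.course_id = b.id

Result:
student | course       
--------+--------------
Chris   | Discrete Math
Eli     | NULL         
Olivia  | Chemistry    
Dana    | Chemistry    
Rosa    | Algorithms   
Fiona   | Discrete Math
Tina    | Discrete Math


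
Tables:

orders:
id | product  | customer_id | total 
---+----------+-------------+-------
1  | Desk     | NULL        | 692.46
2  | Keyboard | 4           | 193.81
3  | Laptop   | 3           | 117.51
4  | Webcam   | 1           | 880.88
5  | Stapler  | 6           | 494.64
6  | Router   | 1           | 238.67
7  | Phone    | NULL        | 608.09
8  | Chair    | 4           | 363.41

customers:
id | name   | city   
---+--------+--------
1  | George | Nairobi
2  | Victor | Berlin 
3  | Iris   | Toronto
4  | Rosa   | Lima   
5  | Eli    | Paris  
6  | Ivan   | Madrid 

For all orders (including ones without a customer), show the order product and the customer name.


LEFT JOIN keeps every row from orders (the left table); where customer_id has no match in customers, the customer columns become NULL. Walk through each order:
  - order 1 (Desk): customer_id=NULL, no match -> kept with NULL
  - order 2 (Keyboard): customer_id=4 -> matches Rosa
  - order 3 (Laptop): customer_id=3 -> matches Iris
  - order 4 (Webcam): customer_id=1 -> matches George
  - order 5 (Stapler): customer_id=6 -> matches Ivan
  - order 6 (Router): customer_id=1 -> matches George
  - order 7 (Phone): customer_id=NULL, no match -> kept with NULL
  - order 8 (Chair): customer_id=4 -> matches Rosa
All 8 rows appear; 2 have NULL customer.

SQL:
SELECT a.product, b.name AS customer
FROM orders a
LEFT JOIN customers b ON a.customer_id = b.id

Result:
product  | customer
---------+---------
Desk     | NULL    
Keyboard | Rosa    
Laptop   | Iris    
Webcam   | George  
Stapler  | Ivan    
Router   | George  
Phone    | NULL    
Chair    | Rosa    


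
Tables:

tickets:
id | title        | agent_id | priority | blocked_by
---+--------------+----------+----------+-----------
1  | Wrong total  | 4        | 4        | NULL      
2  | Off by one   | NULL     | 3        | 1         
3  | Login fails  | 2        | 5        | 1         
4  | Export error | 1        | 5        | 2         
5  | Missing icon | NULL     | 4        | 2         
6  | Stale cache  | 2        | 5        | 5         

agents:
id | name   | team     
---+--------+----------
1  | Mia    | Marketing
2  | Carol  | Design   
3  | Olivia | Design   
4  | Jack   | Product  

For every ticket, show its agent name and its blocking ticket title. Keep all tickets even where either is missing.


Two LEFT JOINs from the same base table tickets: one to agents via agent_id, one to tickets itself via blocked_by. Both are LEFT so every ticket is preserved.
Match against agents:
  - ticket 1 (Wrong total): agent_id=4 -> matches Jack
  - ticket 2 (Off by one): agent_id=NULL, no match -> kept with NULL
  - ticket 3 (Login fails): agent_id=2 -> matches Carol
  - ticket 4 (Export error): agent_id=1 -> matches Mia
  - ticket 5 (Missing icon): agent_id=NULL, no match -> kept with NULL
  - ticket 6 (Stale cache): agent_id=2 -> matches Carol
Match against tickets (self):
  - ticket 1 (Wrong total): blocked_by=NULL -> NULL
  - ticket 2 (Off by one): blocked_by=1 -> Wrong total
  - ticket 3 (Login fails): blocked_by=1 -> Wrong total
  - ticket 4 (Export error): blocked_by=2 -> Off by one
  - ticket 5 (Missing icon): blocked_by=2 -> Off by one
  - ticket 6 (Stale cache): blocked_by=5 -> Missing icon

SQL:
SELECT a.title, b.name AS agent, c.title AS blocked_by
FROM tickets a
LEFT JOIN agents b ON a.agent_id = b.id
LEFT JOIN tickets c ON a.blocked_by = c.id

Result:
title        | agent | blocked_by  
-------------+-------+-------------
Wrong total  | Jack  | NULL        
Off by one   | NULL  | Wrong total 
Login fails  | Carol | Wrong total 
Export error | Mia   | Off by one  
Missing icon | NULL  | Off by one  
Stale cache  | Carol | Missing icon


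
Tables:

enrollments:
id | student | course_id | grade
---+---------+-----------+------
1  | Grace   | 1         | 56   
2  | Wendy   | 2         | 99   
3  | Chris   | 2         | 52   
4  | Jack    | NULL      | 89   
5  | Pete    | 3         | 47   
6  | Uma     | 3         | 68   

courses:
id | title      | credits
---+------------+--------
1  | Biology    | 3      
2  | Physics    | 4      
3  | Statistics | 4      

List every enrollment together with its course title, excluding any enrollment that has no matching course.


INNER JOIN keeps only enrollments rows whose course_id matches an id in courses. Walk through each enrollment:
  - enrollment 1 (Grace): course_id=1 -> matches Biology
  - enrollment 2 (Wendy): course_id=2 -> matches Physics
  - enrollment 3 (Chris): course_id=2 -> matches Physics
  - enrollment 4 (Jack): course_id=NULL, no match -> dropped
  - enrollment 5 (Pete): course_id=3 -> matches Statistics
  - enrollment 6 (Uma): course_id=3 -> matches Statistics
So 1 of 6 rows is dropped.

SQL:
SELECT a.student, b.title AS course
FROM enrollments a
INNER JOIN courses b ON a.course_id = b.id

Result:
student | course    
--------+-----------
Grace   | Biology   
Wendy   | Physics   
Chris   | Physics   
Pete    | Statistics
Uma     | Statistics


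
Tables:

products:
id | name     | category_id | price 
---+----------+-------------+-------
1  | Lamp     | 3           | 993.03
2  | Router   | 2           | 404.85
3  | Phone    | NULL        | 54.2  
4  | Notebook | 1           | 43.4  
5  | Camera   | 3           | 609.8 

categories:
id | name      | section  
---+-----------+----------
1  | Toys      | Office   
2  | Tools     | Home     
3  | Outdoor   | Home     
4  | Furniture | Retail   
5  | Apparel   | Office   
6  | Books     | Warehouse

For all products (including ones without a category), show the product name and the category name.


LEFT JOIN keeps every row from products (the left table); where category_id has no match in categories, the category columns become NULL. Walk through each product:
  - product 1 (Lamp): category_id=3 -> matches Outdoor
  - product 2 (Router): category_id=2 -> matches Tools
  - product 3 (Phone): category_id=NULL, no match -> kept with NULL
  - product 4 (Notebook): category_id=1 -> matches Toys
  - product 5 (Camera): category_id=3 -> matches Outdoor
All 5 rows appear; 1 has NULL category.

SQL:
SELECT a.name, b.name AS category
FROM products a
LEFT JOIN categories b ON a.category_id = b.id

Result:
name     | category
---------+---------
Lamp     | Outdoor 
Router   | Tools   
Phone    | NULL    
Notebook | Toys    
Camera   | Outdoor 


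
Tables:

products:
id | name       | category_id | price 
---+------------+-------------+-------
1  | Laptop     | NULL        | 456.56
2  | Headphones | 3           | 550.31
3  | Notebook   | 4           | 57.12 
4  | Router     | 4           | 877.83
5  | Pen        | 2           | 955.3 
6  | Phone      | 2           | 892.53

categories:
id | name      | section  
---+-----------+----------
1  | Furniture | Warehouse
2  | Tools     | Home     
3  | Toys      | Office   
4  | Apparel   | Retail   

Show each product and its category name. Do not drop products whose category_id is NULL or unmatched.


LEFT JOIN keeps every row from products (the left table); where category_id has no match in categories, the category columns become NULL. Walk through each product:
  - product 1 (Laptop): category_id=NULL, no match -> kept with NULL
  - product 2 (Headphones): category_id=3 -> matches Toys
  - product 3 (Notebook): category_id=4 -> matches Apparel
  - product 4 (Router): category_id=4 -> matches Apparel
  - product 5 (Pen): category_id=2 -> matches Tools
  - product 6 (Phone): category_id=2 -> matches Tools
All 6 rows appear; 1 has NULL category.

SQL:
SELECT a.name, b.name AS category
FROM products a
LEFT JOIN categories b ON a.category_id = b.id

Result:
name       | category
-----------+---------
Laptop     | NULL    
Headphones | Toys    
Notebook   | Apparel 
Router     | Apparel 
Pen        | Tools   
Phone      | Tools   


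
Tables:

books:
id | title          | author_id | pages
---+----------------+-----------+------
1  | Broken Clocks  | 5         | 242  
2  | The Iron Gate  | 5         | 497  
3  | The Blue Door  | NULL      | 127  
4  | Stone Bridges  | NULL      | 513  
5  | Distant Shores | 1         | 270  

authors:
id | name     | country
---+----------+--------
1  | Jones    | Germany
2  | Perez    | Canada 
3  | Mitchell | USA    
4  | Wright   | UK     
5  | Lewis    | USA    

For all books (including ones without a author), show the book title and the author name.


LEFT JOIN keeps every row from books (the left table); where author_id has no match in authors, the author columns become NULL. Walk through each book:
  - book 1 (Broken Clocks): author_id=5 -> matches Lewis
  - book 2 (The Iron Gate): author_id=5 -> matches Lewis
  - book 3 (The Blue Door): author_id=NULL, no match -> kept with NULL
  - book 4 (Stone Bridges): author_id=NULL, no match -> kept with NULL
  - book 5 (Distant Shores): author_id=1 -> matches Jones
All 5 rows appear; 2 have NULL author.

SQL:
SELECT a.title, b.name AS author
FROM books a
LEFT JOIN authors b ON a.author_id = b.id

Result:
title          | author
---------------+-------
Broken Clocks  | Lewis 
The Iron Gate  | Lewis 
The Blue Door  | NULL  
Stone Bridges  | NULL  
Distant Shores | Jones 


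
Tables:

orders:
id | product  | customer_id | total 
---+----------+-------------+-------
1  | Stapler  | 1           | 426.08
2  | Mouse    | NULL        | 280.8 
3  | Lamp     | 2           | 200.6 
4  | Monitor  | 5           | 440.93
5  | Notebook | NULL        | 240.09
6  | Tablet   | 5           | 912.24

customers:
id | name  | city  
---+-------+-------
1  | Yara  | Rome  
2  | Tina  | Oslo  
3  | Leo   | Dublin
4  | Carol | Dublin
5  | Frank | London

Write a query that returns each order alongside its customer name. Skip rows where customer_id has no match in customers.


INNER JOIN keeps only orders rows whose customer_id matches an id in customers. Walk through each order:
  - order 1 (Stapler): customer_id=1 -> matches Yara
  - order 2 (Mouse): customer_id=NULL, no match -> dropped
  - order 3 (Lamp): customer_id=2 -> matches Tina
  - order 4 (Monitor): customer_id=5 -> matches Frank
  - order 5 (Notebook): customer_id=NULL, no match -> dropped
  - order 6 (Tablet): customer_id=5 -> matches Frank
So 2 of 6 rows are dropped.

SQL:
SELECT a.product, b.name AS customer
FROM orders a
INNER JOIN customers b ON a.customer_id = b.id

Result:
product | customer
--------+---------
Stapler | Yara    
Lamp    | Tina    
Monitor | Frank   
Tablet  | Frank   


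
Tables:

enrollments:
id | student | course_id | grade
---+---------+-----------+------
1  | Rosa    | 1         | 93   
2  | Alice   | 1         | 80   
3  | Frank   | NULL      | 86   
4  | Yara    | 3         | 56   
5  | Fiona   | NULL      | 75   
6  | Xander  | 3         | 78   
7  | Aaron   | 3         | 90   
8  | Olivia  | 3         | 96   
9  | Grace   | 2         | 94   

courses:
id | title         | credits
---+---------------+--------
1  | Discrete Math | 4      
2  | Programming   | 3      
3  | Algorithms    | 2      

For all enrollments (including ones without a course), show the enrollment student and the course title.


LEFT JOIN keeps every row from enrollments (the left table); where course_id has no match in courses, the course columns become NULL. Walk through each enrollment:
  - enrollment 1 (Rosa): course_id=1 -> matches Discrete Math
  - enrollment 2 (Alice): course_id=1 -> matches Discrete Math
  - enrollment 3 (Frank): course_id=NULL, no match -> kept with NULL
  - enrollment 4 (Yara): course_id=3 -> matches Algorithms
  - enrollment 5 (Fiona): course_id=NULL, no match -> kept with NULL
  - enrollment 6 (Xander): course_id=3 -> matches Algorithms
  - enrollment 7 (Aaron): course_id=3 -> matches Algorithms
  - enrollment 8 (Olivia): course_id=3 -> matches Algorithms
  - enrollment 9 (Grace): course_id=2 -> matches Programming
All 9 rows appear; 2 have NULL course.

SQL:
SELECT a.student, b.title AS course
FROM enrollments a
LEFT JOIN courses b ON a.course_id = b.id

Result:
student | course       
--------+--------------
Rosa    | Discrete Math
Alice   | Discrete Math
Frank   | NULL         
Yara    | Algorithms   
Fiona   | NULL         
Xander  | Algorithms   
Aaron   | Algorithms   
Olivia  | Algorithms   
Grace   | Programming  


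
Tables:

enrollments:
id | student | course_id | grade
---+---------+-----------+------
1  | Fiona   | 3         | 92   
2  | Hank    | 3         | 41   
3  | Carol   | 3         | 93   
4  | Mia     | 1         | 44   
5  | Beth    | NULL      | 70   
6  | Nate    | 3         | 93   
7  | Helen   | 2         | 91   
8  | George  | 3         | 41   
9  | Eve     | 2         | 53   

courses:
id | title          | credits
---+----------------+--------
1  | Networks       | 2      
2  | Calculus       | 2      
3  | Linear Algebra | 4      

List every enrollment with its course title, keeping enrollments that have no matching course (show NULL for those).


LEFT JOIN keeps every row from enrollments (the left table); where course_id has no match in courses, the course columns become NULL. Walk through each enrollment:
  - enrollment 1 (Fiona): course_id=3 -> matches Linear Algebra
  - enrollment 2 (Hank): course_id=3 -> matches Linear Algebra
  - enrollment 3 (Carol): course_id=3 -> matches Linear Algebra
  - enrollment 4 (Mia): course_id=1 -> matches Networks
  - enrollment 5 (Beth): course_id=NULL, no match -> kept with NULL
  - enrollment 6 (Nate): course_id=3 -> matches Linear Algebra
  - enrollment 7 (Helen): course_id=2 -> matches Calculus
  - enrollment 8 (George): course_id=3 -> matches Linear Algebra
  - enrollment 9 (Eve): course_id=2 -> matches Calculus
All 9 rows appear; 1 has NULL course.

SQL:
SELECT a.student, b.title AS course
FROM enrollments a
LEFT JOIN courses b ON a.course_id = b.id

Result:
student | course        
--------+---------------
Fiona   | Linear Algebra
Hank    | Linear Algebra
Carol   | Linear Algebra
Mia     | Networks      
Beth    | NULL          
Nate    | Linear Algebra
Helen   | Calculus      
George  | Linear Algebra
Eve     | Calculus      


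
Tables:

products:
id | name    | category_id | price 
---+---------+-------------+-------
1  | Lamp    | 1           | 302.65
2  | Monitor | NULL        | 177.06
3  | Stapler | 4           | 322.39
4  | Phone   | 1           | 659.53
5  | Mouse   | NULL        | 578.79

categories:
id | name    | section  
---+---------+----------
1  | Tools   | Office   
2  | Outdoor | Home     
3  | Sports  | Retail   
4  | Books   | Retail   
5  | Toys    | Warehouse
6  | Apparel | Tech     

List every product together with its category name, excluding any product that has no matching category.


INNER JOIN keeps only products rows whose category_id matches an id in categories. Walk through each product:
  - product 1 (Lamp): category_id=1 -> matches Tools
  - product 2 (Monitor): category_id=NULL, no match -> dropped
  - product 3 (Stapler): category_id=4 -> matches Books
  - product 4 (Phone): category_id=1 -> matches Tools
  - product 5 (Mouse): category_id=NULL, no match -> dropped
So 2 of 5 rows are dropped.

SQL:
SELECT a.name, b.name AS category
FROM products a
INNER JOIN categories b ON a.category_id = b.id

Result:
name    | category
--------+---------
Lamp    | Tools   
Stapler | Books   
Phone   | Tools   
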